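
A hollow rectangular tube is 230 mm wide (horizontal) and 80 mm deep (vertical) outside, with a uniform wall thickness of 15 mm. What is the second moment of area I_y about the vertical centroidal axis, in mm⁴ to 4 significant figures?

Split into non-overlapping primitives; take the origin at the lower-left of the bounding box.
Outer rectangle: 230 × 80, A = 18 400 mm², x = 115 mm, Ī = 81 113 333 mm⁴.
Inner void (subtracted): 200 × 50, A = 10 000 mm², x = 115 mm, Ī = 33 333 333 mm⁴.
By symmetry the centroid is at mid-width, x̄ = 115 mm.
All pieces are centred on the vertical centroidal axis, so I = ΣĪ (holes subtracted) = 47 780 000 mm⁴.

I_y ≈ 4.778 × 10⁷ mm⁴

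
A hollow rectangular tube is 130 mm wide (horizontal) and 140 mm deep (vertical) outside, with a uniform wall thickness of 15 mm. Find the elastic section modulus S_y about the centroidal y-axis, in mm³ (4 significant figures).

Split into non-overlapping primitives; take the origin at the lower-left of the bounding box.
Outer rectangle: 130 × 140, A = 18 200 mm², x = 65 mm, Ī = 25 631 667 mm⁴.
Inner void (subtracted): 100 × 110, A = 11 000 mm², x = 65 mm, Ī = 9 166 667 mm⁴.
By symmetry the centroid is at mid-width, x̄ = 65 mm.
All pieces are centred on the centroidal y-axis, so I = ΣĪ (holes subtracted) = 16 465 000 mm⁴.
Extreme fibre distance c = 65 mm; S = I/c = 253 308 mm³.

S_y ≈ 2.533 × 10⁵ mm³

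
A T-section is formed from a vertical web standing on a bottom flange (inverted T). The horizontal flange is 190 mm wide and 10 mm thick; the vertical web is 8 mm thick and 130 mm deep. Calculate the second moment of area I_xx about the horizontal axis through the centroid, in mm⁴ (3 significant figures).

I_xx ≈ 4.77 × 10⁶ mm⁴

Break the section into simple shapes (no overlaps), measuring from the bottom-left corner of the bounding box.
Flange: 190 × 10, A = 1 900 mm², y = 5 mm, Ī = 15 833 mm⁴.
Web: 8 × 130, A = 1 040 mm², y = 75 mm, Ī = 1 464 667 mm⁴.
Centroid: ȳ = ΣA·y / ΣA = 29.762 mm.
Transfer each piece to the horizontal axis through the centroid using Ī + A·d² with d = y − 29.762:
  flange: d = -24.762 mm → contributes +1 180 822 mm⁴
  web: d = 45.238 mm → contributes +3 593 011 mm⁴
Total I = 4 773 833 mm⁴.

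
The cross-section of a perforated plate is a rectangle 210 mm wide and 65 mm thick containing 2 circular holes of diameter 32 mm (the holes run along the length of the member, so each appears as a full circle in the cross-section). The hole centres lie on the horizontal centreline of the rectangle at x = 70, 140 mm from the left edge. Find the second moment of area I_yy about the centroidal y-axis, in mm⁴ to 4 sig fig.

I_yy ≈ 4.809 × 10⁷ mm⁴

Treat the section as a set of non-overlapping primitives; coordinates are from the bounding-box lower-left.
Plate: 210 × 65, A = 13 650 mm², x = 105 mm, Ī = 50 163 750 mm⁴.
Hole 1 (subtracted): ⌀32, A = 804.248 mm², x = 70 mm, Ī = 51471.9 mm⁴.
Hole 2 (subtracted): ⌀32, A = 804.248 mm², x = 140 mm, Ī = 51471.9 mm⁴.
By symmetry the centroid is at mid-width, x̄ = 105 mm.
Transfer each piece to the centroidal y-axis using Ī + A·d² with d = x − 105:
  plate: d = 0 mm → contributes +50 163 750 mm⁴
  hole 1: d = -35 mm → contributes −1 036 675 mm⁴
  hole 2: d = 35 mm → contributes −1 036 675 mm⁴
Total I = 48 090 399 mm⁴.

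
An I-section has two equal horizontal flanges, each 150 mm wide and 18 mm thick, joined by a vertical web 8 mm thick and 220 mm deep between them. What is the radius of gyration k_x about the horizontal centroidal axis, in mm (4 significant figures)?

k_x ≈ 108.1 mm

Break the section into simple shapes (no overlaps), measuring from the bottom-left corner of the bounding box.
Bottom flange: 150 × 18, A = 2 700 mm², y = 9 mm, Ī = 72 900 mm⁴.
Web: 8 × 220, A = 1 760 mm², y = 128 mm, Ī = 7 098 667 mm⁴.
Top flange: 150 × 18, A = 2 700 mm², y = 247 mm, Ī = 72 900 mm⁴.
By symmetry the centroid is at mid-height, ȳ = 128 mm.
Transfer each piece to the horizontal centroidal axis using Ī + A·d² with d = y − 128:
  bottom flange: d = -119 mm → contributes +38 307 600 mm⁴
  web: d = 0 mm → contributes +7 098 667 mm⁴
  top flange: d = 119 mm → contributes +38 307 600 mm⁴
Total I = 83 713 867 mm⁴.
Radius of gyration: k = √(I/A) = √(83 713 867 / 7 160) = 108.129 mm.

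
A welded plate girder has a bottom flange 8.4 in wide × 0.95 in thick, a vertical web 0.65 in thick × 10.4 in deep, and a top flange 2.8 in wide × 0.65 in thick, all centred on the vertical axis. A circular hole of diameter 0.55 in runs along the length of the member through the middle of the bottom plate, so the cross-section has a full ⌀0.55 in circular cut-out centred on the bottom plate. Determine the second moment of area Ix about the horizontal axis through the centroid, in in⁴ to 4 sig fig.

Split into non-overlapping primitives; take the origin at the lower-left of the bounding box.
Bottom plate: 8.4 × 0.95, A = 7.98 in², y = 0.475 in, Ī = 0.600163 in⁴.
Web plate: 0.65 × 10.4, A = 6.76 in², y = 6.15 in, Ī = 60.9301 in⁴.
Top plate: 2.8 × 0.65, A = 1.82 in², y = 11.675 in, Ī = 0.0640792 in⁴.
Hole (subtracted): ⌀0.55, A = 0.237583 in², y = 0.475 in, Ī = 0.0044918 in⁴.
Centroid: ȳ = ΣA·y / ΣA = 4.07416 in.
Transfer each piece to the horizontal axis through the centroid using Ī + A·d² with d = y − 4.07416:
  bottom plate: d = -3.59916 in → contributes +103.973 in⁴
  web plate: d = 2.07584 in → contributes +90.0597 in⁴
  top plate: d = 7.60084 in → contributes +105.211 in⁴
  hole: d = -3.59916 in → contributes −3.08213 in⁴
Total I = 296.161 in⁴.

Ix ≈ 296.2 in⁴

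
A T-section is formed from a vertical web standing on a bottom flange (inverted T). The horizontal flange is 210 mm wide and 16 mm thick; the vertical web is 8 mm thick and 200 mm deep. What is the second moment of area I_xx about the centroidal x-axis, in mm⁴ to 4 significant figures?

Treat the section as a set of non-overlapping primitives; coordinates are from the bounding-box lower-left.
Flange: 210 × 16, A = 3 360 mm², y = 8 mm, Ī = 71 680 mm⁴.
Web: 8 × 200, A = 1 600 mm², y = 116 mm, Ī = 5 333 333 mm⁴.
Centroid: ȳ = ΣA·y / ΣA = 42.8387 mm.
Transfer each piece to the centroidal x-axis using Ī + A·d² with d = y − 42.8387:
  flange: d = -34.8387 mm → contributes +4 149 832 mm⁴
  web: d = 73.1613 mm → contributes +13 897 452 mm⁴
Total I = 18 047 284 mm⁴.

I_xx ≈ 1.805 × 10⁷ mm⁴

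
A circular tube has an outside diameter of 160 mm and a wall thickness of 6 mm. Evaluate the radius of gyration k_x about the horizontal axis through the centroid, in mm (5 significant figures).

k_x ≈ 54.489 mm

Decompose the section into non-overlapping parts with the origin at the bottom-left of its bounding rectangle.
Outer circle: ⌀160, A = 20106.19 mm², y = 80 mm, Ī = 32 169 909 mm⁴.
Bore (subtracted): ⌀148, A = 17203.36 mm², y = 80 mm, Ī = 23 551 402 mm⁴.
By symmetry the centroid is at mid-height, ȳ = 80 mm.
All pieces are centred on the horizontal axis through the centroid, so I = ΣĪ (holes subtracted) = 8 618 507 mm⁴.
Radius of gyration: k = √(I/A) = √(8 618 507 / 2902.832) = 54.48853 mm.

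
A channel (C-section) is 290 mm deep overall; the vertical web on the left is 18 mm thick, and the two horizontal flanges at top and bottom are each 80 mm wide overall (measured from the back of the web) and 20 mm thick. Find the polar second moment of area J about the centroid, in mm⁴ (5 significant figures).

J ≈ 8.5490 × 10⁷ mm⁴

Split into non-overlapping primitives; take the origin at the lower-left of the bounding box.
Web: 18 × 290, A = 5 220 mm², y = 145 mm, Ī = 36 583 500 mm⁴.
Top flange (beyond web): 62 × 20, A = 1 240 mm², y = 280 mm, Ī = 41333.33 mm⁴.
Bottom flange (beyond web): 62 × 20, A = 1 240 mm², y = 10 mm, Ī = 41333.33 mm⁴.
By symmetry the centroid is at mid-height, ȳ = 145 mm.
Transfer each piece to the centroidal x-axis using Ī + A·d² with d = y − 145:
  web: d = 0 mm → contributes +36 583 500 mm⁴
  top flange (beyond web): d = 135 mm → contributes +22 640 333 mm⁴
  bottom flange (beyond web): d = -135 mm → contributes +22 640 333 mm⁴
Total I = 81 864 167 mm⁴.
For the y-axis: x̄ = 21.88312 mm.
Repeating about the centroidal y-axis gives I_y = 3 625 361 mm⁴.
Polar second moment: J = I_x + I_y = 85 489 528 mm⁴.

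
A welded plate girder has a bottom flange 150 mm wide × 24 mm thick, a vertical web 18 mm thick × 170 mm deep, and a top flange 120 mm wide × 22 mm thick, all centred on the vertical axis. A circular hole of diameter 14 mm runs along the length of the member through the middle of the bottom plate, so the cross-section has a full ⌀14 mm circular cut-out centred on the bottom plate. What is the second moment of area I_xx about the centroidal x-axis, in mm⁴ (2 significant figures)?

Break the section into simple shapes (no overlaps), measuring from the bottom-left corner of the bounding box.
Bottom plate: 150 × 24, A = 3 600 mm², y = 12 mm, Ī = 172 800 mm⁴.
Web plate: 18 × 170, A = 3 060 mm², y = 109 mm, Ī = 7 369 500 mm⁴.
Top plate: 120 × 22, A = 2 640 mm², y = 205 mm, Ī = 106 480 mm⁴.
Hole (subtracted): ⌀14, A = 153.9 mm², y = 12 mm, Ī = 1 886 mm⁴.
Centroid: ȳ = ΣA·y / ΣA = 100.2 mm.
Transfer each piece to the centroidal x-axis using Ī + A·d² with d = y − 100.2:
  bottom plate: d = -88.16 mm → contributes +28 154 277 mm⁴
  web plate: d = 8.837 mm → contributes +7 608 488 mm⁴
  top plate: d = 104.8 mm → contributes +29 122 441 mm⁴
  hole: d = -88.16 mm → contributes −1 198 390 mm⁴
Total I = 63 686 816 mm⁴.

I_xx ≈ 6.4 × 10⁷ mm⁴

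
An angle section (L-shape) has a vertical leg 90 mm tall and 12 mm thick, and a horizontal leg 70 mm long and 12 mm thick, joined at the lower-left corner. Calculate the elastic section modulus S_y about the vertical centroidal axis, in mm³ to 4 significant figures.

S_y ≈ 1.445 × 10⁴ mm³

Break the section into simple shapes (no overlaps), measuring from the bottom-left corner of the bounding box.
Vertical leg: 12 × 90, A = 1 080 mm², x = 6 mm, Ī = 12 960 mm⁴.
Horizontal leg (remainder): 58 × 12, A = 696 mm², x = 41 mm, Ī = 195 112 mm⁴.
Centroid: x̄ = ΣA·x / ΣA = 19.7162 mm.
Transfer each piece to the vertical centroidal axis using Ī + A·d² with d = x − 19.7162:
  vertical leg: d = -13.7162 mm → contributes +216 145 mm⁴
  horizontal leg (remainder): d = 21.2838 mm → contributes +510 400 mm⁴
Total I = 726 545 mm⁴.
Extreme fibre distance c = 50.2838 mm; S = I/c = 14448.9 mm³.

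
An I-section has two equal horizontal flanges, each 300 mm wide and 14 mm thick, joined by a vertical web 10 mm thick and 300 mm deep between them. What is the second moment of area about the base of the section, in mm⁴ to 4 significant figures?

Break the section into simple shapes (no overlaps), measuring from the bottom-left corner of the bounding box.
Bottom flange: 300 × 14, A = 4 200 mm², y = 7 mm, Ī = 68 600 mm⁴.
Web: 10 × 300, A = 3 000 mm², y = 164 mm, Ī = 22 500 000 mm⁴.
Top flange: 300 × 14, A = 4 200 mm², y = 321 mm, Ī = 68 600 mm⁴.
Transfer each piece to the base of the section using Ī + A·d² with d = y − 0:
  bottom flange: d = 7 mm → contributes +274 400 mm⁴
  web: d = 164 mm → contributes +103 188 000 mm⁴
  top flange: d = 321 mm → contributes +432 840 800 mm⁴
Total I = 536 303 200 mm⁴.

I_base ≈ 5.363 × 10⁸ mm⁴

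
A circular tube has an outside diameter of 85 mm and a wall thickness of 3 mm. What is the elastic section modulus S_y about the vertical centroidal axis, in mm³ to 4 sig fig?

Break the section into simple shapes (no overlaps), measuring from the bottom-left corner of the bounding box.
Outer circle: ⌀85, A = 5674.5 mm², x = 42.5 mm, Ī = 2 562 392 mm⁴.
Bore (subtracted): ⌀79, A = 4901.67 mm², x = 42.5 mm, Ī = 1 911 958 mm⁴.
By symmetry the centroid is at mid-width, x̄ = 42.5 mm.
All pieces are centred on the vertical centroidal axis, so I = ΣĪ (holes subtracted) = 650 435 mm⁴.
Extreme fibre distance c = 42.5 mm; S = I/c = 15304.3 mm³.

S_y ≈ 1.530 × 10⁴ mm³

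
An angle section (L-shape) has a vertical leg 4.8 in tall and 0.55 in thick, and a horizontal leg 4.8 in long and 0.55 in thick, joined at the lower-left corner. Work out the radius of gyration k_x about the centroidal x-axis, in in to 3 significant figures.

Treat the section as a set of non-overlapping primitives; coordinates are from the bounding-box lower-left.
Vertical leg: 0.55 × 4.8, A = 2.64 in², y = 2.4 in, Ī = 5.0688 in⁴.
Horizontal leg (remainder): 4.25 × 0.55, A = 2.3375 in², y = 0.275 in, Ī = 0.058924 in⁴.
Centroid: ȳ = ΣA·y / ΣA = 1.4021 in.
Transfer each piece to the centroidal x-axis using Ī + A·d² with d = y − 1.4021:
  vertical leg: d = 0.99793 in → contributes +7.6979 in⁴
  horizontal leg (remainder): d = -1.1271 in → contributes +3.0282 in⁴
Total I = 10.726 in⁴.
Radius of gyration: k = √(I/A) = √(10.726 / 4.9775) = 1.468 in.

k_x ≈ 1.47 in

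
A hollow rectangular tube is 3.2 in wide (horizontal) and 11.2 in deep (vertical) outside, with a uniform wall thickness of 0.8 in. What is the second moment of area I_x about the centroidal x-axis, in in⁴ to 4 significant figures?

Split into non-overlapping primitives; take the origin at the lower-left of the bounding box.
Outer rectangle: 3.2 × 11.2, A = 35.84 in², y = 5.6 in, Ī = 374.647 in⁴.
Inner void (subtracted): 1.6 × 9.6, A = 15.36 in², y = 5.6 in, Ī = 117.965 in⁴.
By symmetry the centroid is at mid-height, ȳ = 5.6 in.
All pieces are centred on the centroidal x-axis, so I = ΣĪ (holes subtracted) = 256.683 in⁴.

I_x ≈ 256.7 in⁴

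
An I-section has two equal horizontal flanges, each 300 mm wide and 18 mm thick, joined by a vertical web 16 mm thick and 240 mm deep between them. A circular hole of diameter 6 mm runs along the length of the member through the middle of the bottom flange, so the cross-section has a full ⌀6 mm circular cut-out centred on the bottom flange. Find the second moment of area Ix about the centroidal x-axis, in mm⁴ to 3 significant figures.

Decompose the section into non-overlapping parts with the origin at the bottom-left of its bounding rectangle.
Bottom flange: 300 × 18, A = 5 400 mm², y = 9 mm, Ī = 145 800 mm⁴.
Web: 16 × 240, A = 3 840 mm², y = 138 mm, Ī = 18 432 000 mm⁴.
Top flange: 300 × 18, A = 5 400 mm², y = 267 mm, Ī = 145 800 mm⁴.
Hole (subtracted): ⌀6, A = 28.274 mm², y = 9 mm, Ī = 63.617 mm⁴.
Centroid: ȳ = ΣA·y / ΣA = 138.25 mm.
Transfer each piece to the centroidal x-axis using Ī + A·d² with d = y − 138.25:
  bottom flange: d = -129.25 mm → contributes +90 355 308 mm⁴
  web: d = -0.24962 mm → contributes +18 432 239 mm⁴
  top flange: d = 128.75 mm → contributes +89 659 765 mm⁴
  hole: d = -129.25 mm → contributes −472 399 mm⁴
Total I = 197 974 913 mm⁴.

Ix ≈ 1.98 × 10⁸ mm⁴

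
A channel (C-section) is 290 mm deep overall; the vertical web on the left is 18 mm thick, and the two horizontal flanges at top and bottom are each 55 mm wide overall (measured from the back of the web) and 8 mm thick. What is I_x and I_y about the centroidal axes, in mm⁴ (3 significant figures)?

I_x ≈ 4.84 × 10⁷ mm⁴, I_y ≈ 6.11 × 10⁵ mm⁴

Decompose the section into non-overlapping parts with the origin at the bottom-left of its bounding rectangle.
Web: 18 × 290, A = 5 220 mm², y = 145 mm, Ī = 36 583 500 mm⁴.
Top flange (beyond web): 37 × 8, A = 296 mm², y = 286 mm, Ī = 1578.7 mm⁴.
Bottom flange (beyond web): 37 × 8, A = 296 mm², y = 4 mm, Ī = 1578.7 mm⁴.
By symmetry the centroid is at mid-height, ȳ = 145 mm.
Transfer each piece to the centroidal x-axis using Ī + A·d² with d = y − 145:
  web: d = 0 mm → contributes +36 583 500 mm⁴
  top flange (beyond web): d = 141 mm → contributes +5 886 355 mm⁴
  bottom flange (beyond web): d = -141 mm → contributes +5 886 355 mm⁴
Total I = 48 356 209 mm⁴.
For the y-axis: x̄ = 11.801 mm.
Repeating about the centroidal y-axis gives I_y = 610 575 mm⁴.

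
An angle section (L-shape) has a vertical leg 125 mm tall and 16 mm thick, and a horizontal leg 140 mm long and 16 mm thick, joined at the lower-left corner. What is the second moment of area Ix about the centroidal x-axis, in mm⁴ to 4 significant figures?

Ix ≈ 5.605 × 10⁶ mm⁴

Break the section into simple shapes (no overlaps), measuring from the bottom-left corner of the bounding box.
Vertical leg: 16 × 125, A = 2 000 mm², y = 62.5 mm, Ī = 2 604 167 mm⁴.
Horizontal leg (remainder): 124 × 16, A = 1 984 mm², y = 8 mm, Ī = 42325.3 mm⁴.
Centroid: ȳ = ΣA·y / ΣA = 35.3594 mm.
Transfer each piece to the centroidal x-axis using Ī + A·d² with d = y − 35.3594:
  vertical leg: d = 27.1406 mm → contributes +4 077 387 mm⁴
  horizontal leg (remainder): d = -27.3594 mm → contributes +1 527 426 mm⁴
Total I = 5 604 813 mm⁴.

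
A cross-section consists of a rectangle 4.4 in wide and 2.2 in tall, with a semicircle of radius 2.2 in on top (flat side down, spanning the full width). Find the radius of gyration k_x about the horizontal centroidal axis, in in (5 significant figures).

k_x ≈ 1.1806 in

Treat the section as a set of non-overlapping primitives; coordinates are from the bounding-box lower-left.
Rectangular body: 4.4 × 2.2, A = 9.68 in², y = 1.1 in, Ī = 3.904267 in⁴.
Semicircular cap: semicircle r = 2.2, A = 7.602654 in², y = 3.133709 in, Ī = 2.571123 in⁴.
Centroid: ȳ = ΣA·y / ΣA = 1.99463 in.
Transfer each piece to the horizontal centroidal axis using Ī + A·d² with d = y − 1.99463:
  rectangular body: d = -0.8946303 in → contributes +11.65178 in⁴
  semicircular cap: d = 1.139079 in → contributes +12.43557 in⁴
Total I = 24.08735 in⁴.
Radius of gyration: k = √(I/A) = √(24.08735 / 17.28265) = 1.180563 in.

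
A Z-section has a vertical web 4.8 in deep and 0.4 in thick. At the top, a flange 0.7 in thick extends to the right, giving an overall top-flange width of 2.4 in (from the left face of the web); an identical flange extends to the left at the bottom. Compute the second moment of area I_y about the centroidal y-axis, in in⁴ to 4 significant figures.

I_y ≈ 4.991 in⁴

Split into non-overlapping primitives; take the origin at the lower-left of the bounding box.
Web: 0.4 × 4.8, A = 1.92 in², x = 2.2 in, Ī = 0.0256 in⁴.
Top flange (beyond web): 2 × 0.7, A = 1.4 in², x = 3.4 in, Ī = 0.466667 in⁴.
Bottom flange (beyond web): 2 × 0.7, A = 1.4 in², x = 1 in, Ī = 0.466667 in⁴.
Centroid: x̄ = ΣA·x / ΣA = 2.2 in.
Transfer each piece to the centroidal y-axis using Ī + A·d² with d = x − 2.2:
  web: d = 0 in → contributes +0.0256 in⁴
  top flange (beyond web): d = 1.2 in → contributes +2.48267 in⁴
  bottom flange (beyond web): d = -1.2 in → contributes +2.48267 in⁴
Total I = 4.99093 in⁴.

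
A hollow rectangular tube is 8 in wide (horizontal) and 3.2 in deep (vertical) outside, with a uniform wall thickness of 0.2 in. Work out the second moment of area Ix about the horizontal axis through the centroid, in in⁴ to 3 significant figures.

Break the section into simple shapes (no overlaps), measuring from the bottom-left corner of the bounding box.
Outer rectangle: 8 × 3.2, A = 25.6 in², y = 1.6 in, Ī = 21.845 in⁴.
Inner void (subtracted): 7.6 × 2.8, A = 21.28 in², y = 1.6 in, Ī = 13.903 in⁴.
By symmetry the centroid is at mid-height, ȳ = 1.6 in.
All pieces are centred on the horizontal axis through the centroid, so I = ΣĪ (holes subtracted) = 7.9424 in⁴.

Ix ≈ 7.94 in⁴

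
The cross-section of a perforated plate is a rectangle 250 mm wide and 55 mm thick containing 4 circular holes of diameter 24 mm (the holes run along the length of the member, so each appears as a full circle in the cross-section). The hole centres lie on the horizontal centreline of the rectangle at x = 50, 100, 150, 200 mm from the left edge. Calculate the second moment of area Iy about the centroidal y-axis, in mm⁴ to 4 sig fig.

Iy ≈ 6.589 × 10⁷ mm⁴

Treat the section as a set of non-overlapping primitives; coordinates are from the bounding-box lower-left.
Plate: 250 × 55, A = 13 750 mm², x = 125 mm, Ī = 71 614 583 mm⁴.
Hole 1 (subtracted): ⌀24, A = 452.389 mm², x = 50 mm, Ī = 16 286 mm⁴.
Hole 2 (subtracted): ⌀24, A = 452.389 mm², x = 100 mm, Ī = 16 286 mm⁴.
Hole 3 (subtracted): ⌀24, A = 452.389 mm², x = 150 mm, Ī = 16 286 mm⁴.
Hole 4 (subtracted): ⌀24, A = 452.389 mm², x = 200 mm, Ī = 16 286 mm⁴.
By symmetry the centroid is at mid-width, x̄ = 125 mm.
Transfer each piece to the centroidal y-axis using Ī + A·d² with d = x − 125:
  plate: d = 0 mm → contributes +71 614 583 mm⁴
  hole 1: d = -75 mm → contributes −2 560 976 mm⁴
  hole 2: d = -25 mm → contributes −299 029 mm⁴
  hole 3: d = 25 mm → contributes −299 029 mm⁴
  hole 4: d = 75 mm → contributes −2 560 976 mm⁴
Total I = 65 894 572 mm⁴.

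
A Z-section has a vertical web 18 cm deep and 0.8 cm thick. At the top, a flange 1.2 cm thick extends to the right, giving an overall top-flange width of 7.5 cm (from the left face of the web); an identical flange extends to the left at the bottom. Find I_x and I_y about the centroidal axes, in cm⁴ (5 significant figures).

Decompose the section into non-overlapping parts with the origin at the bottom-left of its bounding rectangle.
Web: 0.8 × 18, A = 14.4 cm², y = 9 cm, Ī = 388.8 cm⁴.
Top flange (beyond web): 6.7 × 1.2, A = 8.04 cm², y = 17.4 cm, Ī = 0.9648 cm⁴.
Bottom flange (beyond web): 6.7 × 1.2, A = 8.04 cm², y = 0.6 cm, Ī = 0.9648 cm⁴.
Centroid: ȳ = ΣA·y / ΣA = 9 cm.
Transfer each piece to the centroidal x-axis using Ī + A·d² with d = y − 9:
  web: d = 0 cm → contributes +388.8 cm⁴
  top flange (beyond web): d = 8.4 cm → contributes +568.2672 cm⁴
  bottom flange (beyond web): d = -8.4 cm → contributes +568.2672 cm⁴
Total I = 1525.334 cm⁴.
For the y-axis: x̄ = 7.1 cm.
Repeating about the centroidal y-axis gives I_y = 287.0456 cm⁴.

I_x ≈ 1525.3 cm⁴, I_y ≈ 287.05 cm⁴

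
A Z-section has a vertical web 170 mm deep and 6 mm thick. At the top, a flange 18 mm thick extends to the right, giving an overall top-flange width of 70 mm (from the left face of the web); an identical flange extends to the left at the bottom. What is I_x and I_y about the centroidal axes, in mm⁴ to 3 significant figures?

Split into non-overlapping primitives; take the origin at the lower-left of the bounding box.
Web: 6 × 170, A = 1 020 mm², y = 85 mm, Ī = 2 456 500 mm⁴.
Top flange (beyond web): 64 × 18, A = 1 152 mm², y = 161 mm, Ī = 31 104 mm⁴.
Bottom flange (beyond web): 64 × 18, A = 1 152 mm², y = 9 mm, Ī = 31 104 mm⁴.
Centroid: ȳ = ΣA·y / ΣA = 85 mm.
Transfer each piece to the centroidal x-axis using Ī + A·d² with d = y − 85:
  web: d = 0 mm → contributes +2 456 500 mm⁴
  top flange (beyond web): d = 76 mm → contributes +6 685 056 mm⁴
  bottom flange (beyond web): d = -76 mm → contributes +6 685 056 mm⁴
Total I = 15 826 612 mm⁴.
For the y-axis: x̄ = 67 mm.
Repeating about the centroidal y-axis gives I_y = 3 611 892 mm⁴.

I_x ≈ 1.58 × 10⁷ mm⁴, I_y ≈ 3.61 × 10⁶ mm⁴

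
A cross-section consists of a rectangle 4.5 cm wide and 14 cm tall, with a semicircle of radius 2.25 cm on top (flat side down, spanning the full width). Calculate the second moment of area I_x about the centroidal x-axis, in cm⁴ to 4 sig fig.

I_x ≈ 1479 cm⁴

Decompose the section into non-overlapping parts with the origin at the bottom-left of its bounding rectangle.
Rectangular body: 4.5 × 14, A = 63 cm², y = 7 cm, Ī = 1 029 cm⁴.
Semicircular cap: semicircle r = 2.25, A = 7.95216 cm², y = 14.9549 cm, Ī = 2.81295 cm⁴.
Centroid: ȳ = ΣA·y / ΣA = 7.89157 cm.
Transfer each piece to the centroidal x-axis using Ī + A·d² with d = y − 7.89157:
  rectangular body: d = -0.89157 cm → contributes +1079.08 cm⁴
  semicircular cap: d = 7.06336 cm → contributes +399.554 cm⁴
Total I = 1478.63 cm⁴.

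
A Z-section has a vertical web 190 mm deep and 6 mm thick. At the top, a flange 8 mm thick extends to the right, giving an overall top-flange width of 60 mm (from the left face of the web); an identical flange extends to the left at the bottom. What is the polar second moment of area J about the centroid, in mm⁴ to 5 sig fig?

Split into non-overlapping primitives; take the origin at the lower-left of the bounding box.
Web: 6 × 190, A = 1 140 mm², y = 95 mm, Ī = 3 429 500 mm⁴.
Top flange (beyond web): 54 × 8, A = 432 mm², y = 186 mm, Ī = 2 304 mm⁴.
Bottom flange (beyond web): 54 × 8, A = 432 mm², y = 4 mm, Ī = 2 304 mm⁴.
Centroid: ȳ = ΣA·y / ΣA = 95 mm.
Transfer each piece to the centroidal x-axis using Ī + A·d² with d = y − 95:
  web: d = 0 mm → contributes +3 429 500 mm⁴
  top flange (beyond web): d = 91 mm → contributes +3 579 696 mm⁴
  bottom flange (beyond web): d = -91 mm → contributes +3 579 696 mm⁴
Total I = 10 588 892 mm⁴.
For the y-axis: x̄ = 57 mm.
Repeating about the centroidal y-axis gives I_y = 990 972 mm⁴.
Polar second moment: J = I_x + I_y = 11 579 864 mm⁴.

J ≈ 1.1580 × 10⁷ mm⁴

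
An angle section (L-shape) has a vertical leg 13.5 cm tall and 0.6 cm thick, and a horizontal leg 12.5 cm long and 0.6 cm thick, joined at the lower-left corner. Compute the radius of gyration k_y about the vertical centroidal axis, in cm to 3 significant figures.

k_y ≈ 3.91 cm

Break the section into simple shapes (no overlaps), measuring from the bottom-left corner of the bounding box.
Vertical leg: 0.6 × 13.5, A = 8.1 cm², x = 0.3 cm, Ī = 0.243 cm⁴.
Horizontal leg (remainder): 11.9 × 0.6, A = 7.14 cm², x = 6.55 cm, Ī = 84.258 cm⁴.
Centroid: x̄ = ΣA·x / ΣA = 3.2281 cm.
Transfer each piece to the vertical centroidal axis using Ī + A·d² with d = x − 3.2281:
  vertical leg: d = -2.9281 cm → contributes +69.693 cm⁴
  horizontal leg (remainder): d = 3.3219 cm → contributes +163.05 cm⁴
Total I = 232.74 cm⁴.
Radius of gyration: k = √(I/A) = √(232.74 / 15.24) = 3.9079 cm.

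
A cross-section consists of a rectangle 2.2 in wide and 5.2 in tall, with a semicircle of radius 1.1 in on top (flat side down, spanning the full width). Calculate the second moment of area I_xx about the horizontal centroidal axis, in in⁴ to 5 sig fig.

I_xx ≈ 41.269 in⁴

Split into non-overlapping primitives; take the origin at the lower-left of the bounding box.
Rectangular body: 2.2 × 5.2, A = 11.44 in², y = 2.6 in, Ī = 25.77813 in⁴.
Semicircular cap: semicircle r = 1.1, A = 1.900664 in², y = 5.666854 in, Ī = 0.1606952 in⁴.
Centroid: ȳ = ΣA·y / ΣA = 3.036939 in.
Transfer each piece to the horizontal centroidal axis using Ī + A·d² with d = y − 3.036939:
  rectangular body: d = -0.4369392 in → contributes +27.96221 in⁴
  semicircular cap: d = 2.629915 in → contributes +13.30655 in⁴
Total I = 41.26876 in⁴.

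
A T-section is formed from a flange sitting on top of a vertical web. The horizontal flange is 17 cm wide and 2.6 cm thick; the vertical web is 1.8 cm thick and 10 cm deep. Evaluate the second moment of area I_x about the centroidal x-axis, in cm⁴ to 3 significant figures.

Split into non-overlapping primitives; take the origin at the lower-left of the bounding box.
Flange: 17 × 2.6, A = 44.2 cm², y = 11.3 cm, Ī = 24.899 cm⁴.
Web: 1.8 × 10, A = 18 cm², y = 5 cm, Ī = 150 cm⁴.
Centroid: ȳ = ΣA·y / ΣA = 9.4768 cm.
Transfer each piece to the centroidal x-axis using Ī + A·d² with d = y − 9.4768:
  flange: d = 1.8232 cm → contributes +171.81 cm⁴
  web: d = -4.4768 cm → contributes +510.76 cm⁴
Total I = 682.57 cm⁴.

I_x ≈ 683 cm⁴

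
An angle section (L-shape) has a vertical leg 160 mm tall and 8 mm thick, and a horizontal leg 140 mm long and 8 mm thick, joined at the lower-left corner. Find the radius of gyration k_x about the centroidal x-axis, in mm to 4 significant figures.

k_x ≈ 51.01 mm

Decompose the section into non-overlapping parts with the origin at the bottom-left of its bounding rectangle.
Vertical leg: 8 × 160, A = 1 280 mm², y = 80 mm, Ī = 2 730 667 mm⁴.
Horizontal leg (remainder): 132 × 8, A = 1 056 mm², y = 4 mm, Ī = 5 632 mm⁴.
Centroid: ȳ = ΣA·y / ΣA = 45.6438 mm.
Transfer each piece to the centroidal x-axis using Ī + A·d² with d = y − 45.6438:
  vertical leg: d = 34.3562 mm → contributes +4 241 510 mm⁴
  horizontal leg (remainder): d = -41.6438 mm → contributes +1 836 957 mm⁴
Total I = 6 078 466 mm⁴.
Radius of gyration: k = √(I/A) = √(6 078 466 / 2 336) = 51.0106 mm.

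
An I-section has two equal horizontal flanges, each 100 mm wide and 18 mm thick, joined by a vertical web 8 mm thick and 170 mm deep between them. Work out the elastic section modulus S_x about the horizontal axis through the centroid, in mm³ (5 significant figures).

Break the section into simple shapes (no overlaps), measuring from the bottom-left corner of the bounding box.
Bottom flange: 100 × 18, A = 1 800 mm², y = 9 mm, Ī = 48 600 mm⁴.
Web: 8 × 170, A = 1 360 mm², y = 103 mm, Ī = 3 275 333 mm⁴.
Top flange: 100 × 18, A = 1 800 mm², y = 197 mm, Ī = 48 600 mm⁴.
By symmetry the centroid is at mid-height, ȳ = 103 mm.
Transfer each piece to the horizontal axis through the centroid using Ī + A·d² with d = y − 103:
  bottom flange: d = -94 mm → contributes +15 953 400 mm⁴
  web: d = 0 mm → contributes +3 275 333 mm⁴
  top flange: d = 94 mm → contributes +15 953 400 mm⁴
Total I = 35 182 133 mm⁴.
Extreme fibre distance c = 103 mm; S = I/c = 341574.1 mm³.

S_x ≈ 3.4157 × 10⁵ mm³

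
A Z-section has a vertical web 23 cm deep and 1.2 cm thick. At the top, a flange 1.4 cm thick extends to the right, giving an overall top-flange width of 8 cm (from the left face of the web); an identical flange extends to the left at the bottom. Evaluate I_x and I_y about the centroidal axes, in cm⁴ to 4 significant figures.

I_x ≈ 3441 cm⁴, I_y ≈ 381.3 cm⁴

Decompose the section into non-overlapping parts with the origin at the bottom-left of its bounding rectangle.
Web: 1.2 × 23, A = 27.6 cm², y = 11.5 cm, Ī = 1216.7 cm⁴.
Top flange (beyond web): 6.8 × 1.4, A = 9.52 cm², y = 22.3 cm, Ī = 1.55493 cm⁴.
Bottom flange (beyond web): 6.8 × 1.4, A = 9.52 cm², y = 0.7 cm, Ī = 1.55493 cm⁴.
Centroid: ȳ = ΣA·y / ΣA = 11.5 cm.
Transfer each piece to the centroidal x-axis using Ī + A·d² with d = y − 11.5:
  web: d = 0 cm → contributes +1216.7 cm⁴
  top flange (beyond web): d = 10.8 cm → contributes +1111.97 cm⁴
  bottom flange (beyond web): d = -10.8 cm → contributes +1111.97 cm⁴
Total I = 3440.64 cm⁴.
For the y-axis: x̄ = 7.4 cm.
Repeating about the centroidal y-axis gives I_y = 381.319 cm⁴.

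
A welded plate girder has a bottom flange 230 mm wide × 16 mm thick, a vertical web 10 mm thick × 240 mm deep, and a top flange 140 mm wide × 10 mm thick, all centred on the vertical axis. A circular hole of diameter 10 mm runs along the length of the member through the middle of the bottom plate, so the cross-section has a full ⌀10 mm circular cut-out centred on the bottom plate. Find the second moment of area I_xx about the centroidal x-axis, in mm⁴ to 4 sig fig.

Treat the section as a set of non-overlapping primitives; coordinates are from the bounding-box lower-left.
Bottom plate: 230 × 16, A = 3 680 mm², y = 8 mm, Ī = 78506.7 mm⁴.
Web plate: 10 × 240, A = 2 400 mm², y = 136 mm, Ī = 11 520 000 mm⁴.
Top plate: 140 × 10, A = 1 400 mm², y = 261 mm, Ī = 11666.7 mm⁴.
Hole (subtracted): ⌀10, A = 78.5398 mm², y = 8 mm, Ī = 490.874 mm⁴.
Centroid: ȳ = ΣA·y / ΣA = 97.3607 mm.
Transfer each piece to the centroidal x-axis using Ī + A·d² with d = y − 97.3607:
  bottom plate: d = -89.3607 mm → contributes +29 464 568 mm⁴
  web plate: d = 38.6393 mm → contributes +15 103 181 mm⁴
  top plate: d = 163.639 mm → contributes +37 500 595 mm⁴
  hole: d = -89.3607 mm → contributes −627 658 mm⁴
Total I = 81 440 685 mm⁴.

I_xx ≈ 8.144 × 10⁷ mm⁴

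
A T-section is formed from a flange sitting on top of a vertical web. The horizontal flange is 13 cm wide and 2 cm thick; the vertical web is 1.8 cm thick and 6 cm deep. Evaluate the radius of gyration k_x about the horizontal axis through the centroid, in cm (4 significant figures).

Split into non-overlapping primitives; take the origin at the lower-left of the bounding box.
Flange: 13 × 2, A = 26 cm², y = 7 cm, Ī = 8.66667 cm⁴.
Web: 1.8 × 6, A = 10.8 cm², y = 3 cm, Ī = 32.4 cm⁴.
Centroid: ȳ = ΣA·y / ΣA = 5.82609 cm.
Transfer each piece to the horizontal axis through the centroid using Ī + A·d² with d = y − 5.82609:
  flange: d = 1.17391 cm → contributes +44.4965 cm⁴
  web: d = -2.82609 cm → contributes +118.657 cm⁴
Total I = 163.154 cm⁴.
Radius of gyration: k = √(I/A) = √(163.154 / 36.8) = 2.10559 cm.

k_x ≈ 2.106 cm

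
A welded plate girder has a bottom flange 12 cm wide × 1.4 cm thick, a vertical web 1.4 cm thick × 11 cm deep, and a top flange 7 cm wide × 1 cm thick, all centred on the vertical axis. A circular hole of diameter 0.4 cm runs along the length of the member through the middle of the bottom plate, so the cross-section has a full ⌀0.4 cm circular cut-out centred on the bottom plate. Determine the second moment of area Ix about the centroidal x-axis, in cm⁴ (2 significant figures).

Ix ≈ 960 cm⁴

Decompose the section into non-overlapping parts with the origin at the bottom-left of its bounding rectangle.
Bottom plate: 12 × 1.4, A = 16.8 cm², y = 0.7 cm, Ī = 2.744 cm⁴.
Web plate: 1.4 × 11, A = 15.4 cm², y = 6.9 cm, Ī = 155.3 cm⁴.
Top plate: 7 × 1, A = 7 cm², y = 12.9 cm, Ī = 0.5833 cm⁴.
Hole (subtracted): ⌀0.4, A = 0.1257 cm², y = 0.7 cm, Ī = 0.001257 cm⁴.
Centroid: ȳ = ΣA·y / ΣA = 5.329 cm.
Transfer each piece to the centroidal x-axis using Ī + A·d² with d = y − 5.329:
  bottom plate: d = -4.629 cm → contributes +362.7 cm⁴
  web plate: d = 1.571 cm → contributes +193.3 cm⁴
  top plate: d = 7.571 cm → contributes +401.8 cm⁴
  hole: d = -4.629 cm → contributes −2.694 cm⁴
Total I = 955.1 cm⁴.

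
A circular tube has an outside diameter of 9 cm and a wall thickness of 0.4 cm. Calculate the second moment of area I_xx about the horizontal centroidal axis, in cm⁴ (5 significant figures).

Decompose the section into non-overlapping parts with the origin at the bottom-left of its bounding rectangle.
Outer circle: ⌀9, A = 63.61725 cm², y = 4.5 cm, Ī = 322.0623 cm⁴.
Bore (subtracted): ⌀8.2, A = 52.81017 cm², y = 4.5 cm, Ī = 221.9347 cm⁴.
By symmetry the centroid is at mid-height, ȳ = 4.5 cm.
All pieces are centred on the horizontal centroidal axis, so I = ΣĪ (holes subtracted) = 100.1276 cm⁴.

I_xx ≈ 100.13 cm⁴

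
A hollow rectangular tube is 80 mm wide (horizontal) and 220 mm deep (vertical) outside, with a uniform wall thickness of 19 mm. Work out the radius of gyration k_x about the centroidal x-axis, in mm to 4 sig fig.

Split into non-overlapping primitives; take the origin at the lower-left of the bounding box.
Outer rectangle: 80 × 220, A = 17 600 mm², y = 110 mm, Ī = 70 986 667 mm⁴.
Inner void (subtracted): 42 × 182, A = 7 644 mm², y = 110 mm, Ī = 21 099 988 mm⁴.
By symmetry the centroid is at mid-height, ȳ = 110 mm.
All pieces are centred on the centroidal x-axis, so I = ΣĪ (holes subtracted) = 49 886 679 mm⁴.
Radius of gyration: k = √(I/A) = √(49 886 679 / 9 956) = 70.7864 mm.

k_x ≈ 70.79 mm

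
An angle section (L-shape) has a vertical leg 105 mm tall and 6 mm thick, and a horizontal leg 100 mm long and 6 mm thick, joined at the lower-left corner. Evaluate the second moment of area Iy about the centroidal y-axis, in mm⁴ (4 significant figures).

Treat the section as a set of non-overlapping primitives; coordinates are from the bounding-box lower-left.
Vertical leg: 6 × 105, A = 630 mm², x = 3 mm, Ī = 1 890 mm⁴.
Horizontal leg (remainder): 94 × 6, A = 564 mm², x = 53 mm, Ī = 415 292 mm⁴.
Centroid: x̄ = ΣA·x / ΣA = 26.6181 mm.
Transfer each piece to the centroidal y-axis using Ī + A·d² with d = x − 26.6181:
  vertical leg: d = -23.6181 mm → contributes +353 313 mm⁴
  horizontal leg (remainder): d = 26.3819 mm → contributes +807 839 mm⁴
Total I = 1 161 152 mm⁴.

Iy ≈ 1.161 × 10⁶ mm⁴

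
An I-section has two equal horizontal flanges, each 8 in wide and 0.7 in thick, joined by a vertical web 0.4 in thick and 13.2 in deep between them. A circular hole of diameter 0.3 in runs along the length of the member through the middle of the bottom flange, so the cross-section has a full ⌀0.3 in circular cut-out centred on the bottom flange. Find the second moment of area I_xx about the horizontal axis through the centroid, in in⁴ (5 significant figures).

Split into non-overlapping primitives; take the origin at the lower-left of the bounding box.
Bottom flange: 8 × 0.7, A = 5.6 in², y = 0.35 in, Ī = 0.2286667 in⁴.
Web: 0.4 × 13.2, A = 5.28 in², y = 7.3 in, Ī = 76.6656 in⁴.
Top flange: 8 × 0.7, A = 5.6 in², y = 14.25 in, Ī = 0.2286667 in⁴.
Hole (subtracted): ⌀0.3, A = 0.07068583 in², y = 0.35 in, Ī = 0.0003976078 in⁴.
Centroid: ȳ = ΣA·y / ΣA = 7.329938 in.
Transfer each piece to the horizontal axis through the centroid using Ī + A·d² with d = y − 7.329938:
  bottom flange: d = -6.979938 in → contributes +273.0581 in⁴
  web: d = -0.02993827 in → contributes +76.67033 in⁴
  top flange: d = 6.920062 in → contributes +268.3973 in⁴
  hole: d = -6.979938 in → contributes −3.444179 in⁴
Total I = 614.6815 in⁴.

I_xx ≈ 614.68 in⁴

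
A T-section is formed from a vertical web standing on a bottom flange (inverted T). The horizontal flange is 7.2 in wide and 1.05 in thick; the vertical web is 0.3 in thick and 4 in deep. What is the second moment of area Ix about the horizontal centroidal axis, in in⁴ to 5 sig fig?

Ix ≈ 8.8973 in⁴

Break the section into simple shapes (no overlaps), measuring from the bottom-left corner of the bounding box.
Flange: 7.2 × 1.05, A = 7.56 in², y = 0.525 in, Ī = 0.694575 in⁴.
Web: 0.3 × 4, A = 1.2 in², y = 3.05 in, Ī = 1.6 in⁴.
Centroid: ȳ = ΣA·y / ΣA = 0.8708904 in.
Transfer each piece to the horizontal centroidal axis using Ī + A·d² with d = y − 0.8708904:
  flange: d = -0.3458904 in → contributes +1.599055 in⁴
  web: d = 2.17911 in → contributes +7.298222 in⁴
Total I = 8.897277 in⁴.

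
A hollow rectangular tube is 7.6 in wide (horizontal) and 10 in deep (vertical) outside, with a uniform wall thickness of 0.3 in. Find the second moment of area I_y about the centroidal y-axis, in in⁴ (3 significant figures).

I_y ≈ 97.1 in⁴

Split into non-overlapping primitives; take the origin at the lower-left of the bounding box.
Outer rectangle: 7.6 × 10, A = 76 in², x = 3.8 in, Ī = 365.81 in⁴.
Inner void (subtracted): 7 × 9.4, A = 65.8 in², x = 3.8 in, Ī = 268.68 in⁴.
By symmetry the centroid is at mid-width, x̄ = 3.8 in.
All pieces are centred on the centroidal y-axis, so I = ΣĪ (holes subtracted) = 97.13 in⁴.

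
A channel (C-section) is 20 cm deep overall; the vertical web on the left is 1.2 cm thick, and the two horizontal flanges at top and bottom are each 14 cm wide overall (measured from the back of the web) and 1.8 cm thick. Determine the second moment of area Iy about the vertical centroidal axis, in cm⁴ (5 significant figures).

Iy ≈ 1405.3 cm⁴

Decompose the section into non-overlapping parts with the origin at the bottom-left of its bounding rectangle.
Web: 1.2 × 20, A = 24 cm², x = 0.6 cm, Ī = 2.88 cm⁴.
Top flange (beyond web): 12.8 × 1.8, A = 23.04 cm², x = 7.6 cm, Ī = 314.5728 cm⁴.
Bottom flange (beyond web): 12.8 × 1.8, A = 23.04 cm², x = 7.6 cm, Ī = 314.5728 cm⁴.
Centroid: x̄ = ΣA·x / ΣA = 5.20274 cm.
Transfer each piece to the vertical centroidal axis using Ī + A·d² with d = x − 5.20274:
  web: d = -4.60274 cm → contributes +511.3251 cm⁴
  top flange (beyond web): d = 2.39726 cm → contributes +446.9804 cm⁴
  bottom flange (beyond web): d = 2.39726 cm → contributes +446.9804 cm⁴
Total I = 1405.286 cm⁴.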